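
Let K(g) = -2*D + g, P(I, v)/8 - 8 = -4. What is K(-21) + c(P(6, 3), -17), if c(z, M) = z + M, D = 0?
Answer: -6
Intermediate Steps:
P(I, v) = 32 (P(I, v) = 64 + 8*(-4) = 64 - 32 = 32)
K(g) = g (K(g) = -2*0 + g = 0 + g = g)
c(z, M) = M + z
K(-21) + c(P(6, 3), -17) = -21 + (-17 + 32) = -21 + 15 = -6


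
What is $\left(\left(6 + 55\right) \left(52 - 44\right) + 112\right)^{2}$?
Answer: $360000$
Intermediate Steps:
$\left(\left(6 + 55\right) \left(52 - 44\right) + 112\right)^{2} = \left(61 \cdot 8 + 112\right)^{2} = \left(488 + 112\right)^{2} = 600^{2} = 360000$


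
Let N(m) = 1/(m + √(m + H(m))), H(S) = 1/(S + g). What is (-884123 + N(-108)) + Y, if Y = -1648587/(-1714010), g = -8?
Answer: -2069350864350909859/2340571497530 - 2*I*√363341/1365553 ≈ -8.8412e+5 - 0.00088283*I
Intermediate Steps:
H(S) = 1/(-8 + S) (H(S) = 1/(S - 8) = 1/(-8 + S))
Y = 1648587/1714010 (Y = -1648587*(-1/1714010) = 1648587/1714010 ≈ 0.96183)
N(m) = 1/(m + √(m + 1/(-8 + m)))
(-884123 + N(-108)) + Y = (-884123 + 1/(-108 + √((1 - 108*(-8 - 108))/(-8 - 108)))) + 1648587/1714010 = (-884123 + 1/(-108 + √((1 - 108*(-116))/(-116)))) + 1648587/1714010 = (-884123 + 1/(-108 + √(-(1 + 12528)/116))) + 1648587/1714010 = (-884123 + 1/(-108 + √(-1/116*12529))) + 1648587/1714010 = (-884123 + 1/(-108 + √(-12529/116))) + 1648587/1714010 = (-884123 + 1/(-108 + I*√363341/58)) + 1648587/1714010 = -1515394014643/1714010 + 1/(-108 + I*√363341/58)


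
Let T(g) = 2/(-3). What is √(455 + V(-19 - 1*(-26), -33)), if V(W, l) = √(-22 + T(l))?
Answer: √(4095 + 6*I*√51)/3 ≈ 21.331 + 0.1116*I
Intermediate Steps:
T(g) = -⅔ (T(g) = 2*(-⅓) = -⅔)
V(W, l) = 2*I*√51/3 (V(W, l) = √(-22 - ⅔) = √(-68/3) = 2*I*√51/3)
√(455 + V(-19 - 1*(-26), -33)) = √(455 + 2*I*√51/3)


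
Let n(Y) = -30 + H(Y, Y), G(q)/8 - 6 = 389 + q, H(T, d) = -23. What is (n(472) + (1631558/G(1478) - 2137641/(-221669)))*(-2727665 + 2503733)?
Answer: -6092556086435457/415186037 ≈ -1.4674e+7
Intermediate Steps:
G(q) = 3160 + 8*q (G(q) = 48 + 8*(389 + q) = 48 + (3112 + 8*q) = 3160 + 8*q)
n(Y) = -53 (n(Y) = -30 - 23 = -53)
(n(472) + (1631558/G(1478) - 2137641/(-221669)))*(-2727665 + 2503733) = (-53 + (1631558/(3160 + 8*1478) - 2137641/(-221669)))*(-2727665 + 2503733) = (-53 + (1631558/(3160 + 11824) - 2137641*(-1/221669)))*(-223932) = (-53 + (1631558/14984 + 2137641/221669))*(-223932) = (-53 + (1631558*(1/14984) + 2137641/221669))*(-223932) = (-53 + (815779/7492 + 2137641/221669))*(-223932) = (-53 + 196848121523/1660744148)*(-223932) = (108828681679/1660744148)*(-223932) = -6092556086435457/415186037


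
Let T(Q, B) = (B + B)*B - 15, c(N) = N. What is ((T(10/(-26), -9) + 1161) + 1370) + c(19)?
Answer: 2697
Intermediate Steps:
T(Q, B) = -15 + 2*B² (T(Q, B) = (2*B)*B - 15 = 2*B² - 15 = -15 + 2*B²)
((T(10/(-26), -9) + 1161) + 1370) + c(19) = (((-15 + 2*(-9)²) + 1161) + 1370) + 19 = (((-15 + 2*81) + 1161) + 1370) + 19 = (((-15 + 162) + 1161) + 1370) + 19 = ((147 + 1161) + 1370) + 19 = (1308 + 1370) + 19 = 2678 + 19 = 2697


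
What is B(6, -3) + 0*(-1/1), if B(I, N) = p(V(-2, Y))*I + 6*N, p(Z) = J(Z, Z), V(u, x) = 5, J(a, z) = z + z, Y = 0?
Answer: 42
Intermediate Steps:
J(a, z) = 2*z
p(Z) = 2*Z
B(I, N) = 6*N + 10*I (B(I, N) = (2*5)*I + 6*N = 10*I + 6*N = 6*N + 10*I)
B(6, -3) + 0*(-1/1) = (6*(-3) + 10*6) + 0*(-1/1) = (-18 + 60) + 0*(-1*1) = 42 + 0*(-1) = 42 + 0 = 42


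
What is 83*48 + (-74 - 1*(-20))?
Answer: 3930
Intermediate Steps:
83*48 + (-74 - 1*(-20)) = 3984 + (-74 + 20) = 3984 - 54 = 3930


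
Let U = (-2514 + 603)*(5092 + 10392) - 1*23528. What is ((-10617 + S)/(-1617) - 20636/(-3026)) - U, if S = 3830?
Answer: 6586359923039/222411 ≈ 2.9613e+7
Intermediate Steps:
U = -29613452 (U = -1911*15484 - 23528 = -29589924 - 23528 = -29613452)
((-10617 + S)/(-1617) - 20636/(-3026)) - U = ((-10617 + 3830)/(-1617) - 20636/(-3026)) - 1*(-29613452) = (-6787*(-1/1617) - 20636*(-1/3026)) + 29613452 = (617/147 + 10318/1513) + 29613452 = 2450267/222411 + 29613452 = 6586359923039/222411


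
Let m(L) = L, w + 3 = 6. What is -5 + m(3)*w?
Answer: 4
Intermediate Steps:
w = 3 (w = -3 + 6 = 3)
-5 + m(3)*w = -5 + 3*3 = -5 + 9 = 4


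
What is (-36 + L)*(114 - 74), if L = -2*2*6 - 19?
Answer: -3160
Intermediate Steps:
L = -43 (L = -4*6 - 19 = -24 - 19 = -43)
(-36 + L)*(114 - 74) = (-36 - 43)*(114 - 74) = -79*40 = -3160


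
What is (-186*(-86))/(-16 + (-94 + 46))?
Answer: -3999/16 ≈ -249.94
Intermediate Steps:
(-186*(-86))/(-16 + (-94 + 46)) = 15996/(-16 - 48) = 15996/(-64) = 15996*(-1/64) = -3999/16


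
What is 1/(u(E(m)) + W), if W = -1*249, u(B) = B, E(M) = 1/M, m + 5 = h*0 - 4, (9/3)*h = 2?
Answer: -9/2242 ≈ -0.0040143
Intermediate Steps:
h = ⅔ (h = (⅓)*2 = ⅔ ≈ 0.66667)
m = -9 (m = -5 + ((⅔)*0 - 4) = -5 + (0 - 4) = -5 - 4 = -9)
W = -249
1/(u(E(m)) + W) = 1/(1/(-9) - 249) = 1/(-⅑ - 249) = 1/(-2242/9) = -9/2242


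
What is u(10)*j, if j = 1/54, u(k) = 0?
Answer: 0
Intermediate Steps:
j = 1/54 ≈ 0.018519
u(10)*j = 0*(1/54) = 0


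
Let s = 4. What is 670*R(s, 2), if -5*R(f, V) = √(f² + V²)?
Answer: -268*√5 ≈ -599.27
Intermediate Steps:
R(f, V) = -√(V² + f²)/5 (R(f, V) = -√(f² + V²)/5 = -√(V² + f²)/5)
670*R(s, 2) = 670*(-√(2² + 4²)/5) = 670*(-√(4 + 16)/5) = 670*(-2*√5/5) = -268*√5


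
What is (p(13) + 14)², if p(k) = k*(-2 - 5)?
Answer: 5929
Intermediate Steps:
p(k) = -7*k (p(k) = k*(-7) = -7*k)
(p(13) + 14)² = (-7*13 + 14)² = (-91 + 14)² = (-77)² = 5929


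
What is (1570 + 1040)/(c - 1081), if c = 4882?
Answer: 870/1267 ≈ 0.68666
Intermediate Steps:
(1570 + 1040)/(c - 1081) = (1570 + 1040)/(4882 - 1081) = 2610/3801 = 2610*(1/3801) = 870/1267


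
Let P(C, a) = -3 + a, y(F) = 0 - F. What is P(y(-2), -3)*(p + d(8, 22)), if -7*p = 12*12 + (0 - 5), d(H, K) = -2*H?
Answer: 1506/7 ≈ 215.14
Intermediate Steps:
y(F) = -F
p = -139/7 (p = -(12*12 + (0 - 5))/7 = -(144 - 5)/7 = -⅐*139 = -139/7 ≈ -19.857)
P(y(-2), -3)*(p + d(8, 22)) = (-3 - 3)*(-139/7 - 2*8) = -6*(-139/7 - 16) = -6*(-251/7) = 1506/7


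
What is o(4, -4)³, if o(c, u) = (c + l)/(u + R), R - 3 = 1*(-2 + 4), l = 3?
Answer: 343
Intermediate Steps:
R = 5 (R = 3 + 1*(-2 + 4) = 3 + 1*2 = 3 + 2 = 5)
o(c, u) = (3 + c)/(5 + u) (o(c, u) = (c + 3)/(u + 5) = (3 + c)/(5 + u))
o(4, -4)³ = ((3 + 4)/(5 - 4))³ = (7/1)³ = (1*7)³ = 7³ = 343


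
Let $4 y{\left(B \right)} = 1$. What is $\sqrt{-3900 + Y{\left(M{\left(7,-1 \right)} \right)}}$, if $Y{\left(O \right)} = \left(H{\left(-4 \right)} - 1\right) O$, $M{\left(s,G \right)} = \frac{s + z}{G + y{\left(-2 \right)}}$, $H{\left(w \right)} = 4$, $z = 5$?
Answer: $2 i \sqrt{987} \approx 62.833 i$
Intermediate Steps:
$y{\left(B \right)} = \frac{1}{4}$ ($y{\left(B \right)} = \frac{1}{4} \cdot 1 = \frac{1}{4}$)
$M{\left(s,G \right)} = \frac{5 + s}{\frac{1}{4} + G}$ ($M{\left(s,G \right)} = \frac{s + 5}{G + \frac{1}{4}} = \frac{5 + s}{\frac{1}{4} + G}$)
$Y{\left(O \right)} = 3 O$ ($Y{\left(O \right)} = \left(4 - 1\right) O = 3 O$)
$\sqrt{-3900 + Y{\left(M{\left(7,-1 \right)} \right)}} = \sqrt{-3900 + 3 \frac{4 \left(5 + 7\right)}{1 + 4 \left(-1\right)}} = \sqrt{-3900 + 3 \cdot 4 \frac{1}{1 - 4} \cdot 12} = \sqrt{-3900 + 3 \cdot 4 \frac{1}{-3} \cdot 12} = \sqrt{-3900 + 3 \cdot 4 \left(- \frac{1}{3}\right) 12} = \sqrt{-3900 + 3 \left(-16\right)} = \sqrt{-3900 - 48} = \sqrt{-3948} = 2 i \sqrt{987}$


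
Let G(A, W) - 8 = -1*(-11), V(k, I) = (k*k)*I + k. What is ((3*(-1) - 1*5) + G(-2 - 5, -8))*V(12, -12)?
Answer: -18876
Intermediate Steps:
V(k, I) = k + I*k² (V(k, I) = k²*I + k = I*k² + k = k + I*k²)
G(A, W) = 19 (G(A, W) = 8 - 1*(-11) = 8 + 11 = 19)
((3*(-1) - 1*5) + G(-2 - 5, -8))*V(12, -12) = ((3*(-1) - 1*5) + 19)*(12*(1 - 12*12)) = ((-3 - 5) + 19)*(12*(1 - 144)) = (-8 + 19)*(12*(-143)) = 11*(-1716) = -18876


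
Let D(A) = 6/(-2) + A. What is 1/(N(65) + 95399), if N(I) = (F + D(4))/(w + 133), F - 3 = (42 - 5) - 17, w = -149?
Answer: 2/190795 ≈ 1.0482e-5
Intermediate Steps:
F = 23 (F = 3 + ((42 - 5) - 17) = 3 + (37 - 17) = 3 + 20 = 23)
D(A) = -3 + A (D(A) = 6*(-½) + A = -3 + A)
N(I) = -3/2 (N(I) = (23 + (-3 + 4))/(-149 + 133) = (23 + 1)/(-16) = 24*(-1/16) = -3/2)
1/(N(65) + 95399) = 1/(-3/2 + 95399) = 1/(190795/2) = 2/190795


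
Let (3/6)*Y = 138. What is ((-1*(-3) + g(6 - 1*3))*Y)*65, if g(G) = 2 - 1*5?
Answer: 0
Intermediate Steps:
Y = 276 (Y = 2*138 = 276)
g(G) = -3 (g(G) = 2 - 5 = -3)
((-1*(-3) + g(6 - 1*3))*Y)*65 = ((-1*(-3) - 3)*276)*65 = ((3 - 3)*276)*65 = (0*276)*65 = 0*65 = 0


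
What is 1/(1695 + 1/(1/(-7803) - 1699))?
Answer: 13257298/22471112307 ≈ 0.00058997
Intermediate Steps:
1/(1695 + 1/(1/(-7803) - 1699)) = 1/(1695 + 1/(-1/7803 - 1699)) = 1/(1695 + 1/(-13257298/7803)) = 1/(1695 - 7803/13257298) = 1/(22471112307/13257298) = 13257298/22471112307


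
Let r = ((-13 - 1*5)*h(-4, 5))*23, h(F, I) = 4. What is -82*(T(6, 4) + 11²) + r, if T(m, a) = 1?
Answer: -11660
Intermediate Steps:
r = -1656 (r = ((-13 - 1*5)*4)*23 = ((-13 - 5)*4)*23 = -18*4*23 = -72*23 = -1656)
-82*(T(6, 4) + 11²) + r = -82*(1 + 11²) - 1656 = -82*(1 + 121) - 1656 = -82*122 - 1656 = -10004 - 1656 = -11660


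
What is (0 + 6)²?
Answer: 36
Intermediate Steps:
(0 + 6)² = 6² = 36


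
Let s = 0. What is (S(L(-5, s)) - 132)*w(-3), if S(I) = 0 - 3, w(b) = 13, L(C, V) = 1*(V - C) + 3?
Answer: -1755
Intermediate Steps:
L(C, V) = 3 + V - C (L(C, V) = (V - C) + 3 = 3 + V - C)
S(I) = -3
(S(L(-5, s)) - 132)*w(-3) = (-3 - 132)*13 = -135*13 = -1755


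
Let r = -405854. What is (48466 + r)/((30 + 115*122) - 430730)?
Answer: 178694/208335 ≈ 0.85772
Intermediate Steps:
(48466 + r)/((30 + 115*122) - 430730) = (48466 - 405854)/((30 + 115*122) - 430730) = -357388/((30 + 14030) - 430730) = -357388/(14060 - 430730) = -357388/(-416670) = -357388*(-1/416670) = 178694/208335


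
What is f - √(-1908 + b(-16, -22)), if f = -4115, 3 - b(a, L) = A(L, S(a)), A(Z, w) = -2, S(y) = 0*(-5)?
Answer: -4115 - I*√1903 ≈ -4115.0 - 43.623*I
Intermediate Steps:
S(y) = 0
b(a, L) = 5 (b(a, L) = 3 - 1*(-2) = 3 + 2 = 5)
f - √(-1908 + b(-16, -22)) = -4115 - √(-1908 + 5) = -4115 - √(-1903) = -4115 - I*√1903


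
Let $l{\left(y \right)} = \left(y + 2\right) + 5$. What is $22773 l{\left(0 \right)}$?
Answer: $159411$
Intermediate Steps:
$l{\left(y \right)} = 7 + y$ ($l{\left(y \right)} = \left(2 + y\right) + 5 = 7 + y$)
$22773 l{\left(0 \right)} = 22773 \left(7 + 0\right) = 22773 \cdot 7 = 159411$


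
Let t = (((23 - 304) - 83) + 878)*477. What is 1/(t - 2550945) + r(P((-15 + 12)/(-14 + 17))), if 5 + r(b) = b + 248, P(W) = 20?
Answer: 606416720/2305767 ≈ 263.00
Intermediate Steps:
r(b) = 243 + b (r(b) = -5 + (b + 248) = -5 + (248 + b) = 243 + b)
t = 245178 (t = ((-281 - 83) + 878)*477 = (-364 + 878)*477 = 514*477 = 245178)
1/(t - 2550945) + r(P((-15 + 12)/(-14 + 17))) = 1/(245178 - 2550945) + (243 + 20) = 1/(-2305767) + 263 = -1/2305767 + 263 = 606416720/2305767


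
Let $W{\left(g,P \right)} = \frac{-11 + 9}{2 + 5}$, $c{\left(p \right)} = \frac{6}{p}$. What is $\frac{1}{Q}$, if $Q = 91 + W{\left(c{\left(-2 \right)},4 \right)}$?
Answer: $\frac{7}{635} \approx 0.011024$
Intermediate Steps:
$W{\left(g,P \right)} = - \frac{2}{7}$
$Q = \frac{635}{7}$ ($Q = 91 - \frac{2}{7} = \frac{635}{7} \approx 90.714$)
$\frac{1}{Q} = \frac{1}{\frac{635}{7}} = \frac{7}{635}$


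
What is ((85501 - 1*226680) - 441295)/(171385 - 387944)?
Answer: 582474/216559 ≈ 2.6897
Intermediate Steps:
((85501 - 1*226680) - 441295)/(171385 - 387944) = ((85501 - 226680) - 441295)/(-216559) = (-141179 - 441295)*(-1/216559) = -582474*(-1/216559) = 582474/216559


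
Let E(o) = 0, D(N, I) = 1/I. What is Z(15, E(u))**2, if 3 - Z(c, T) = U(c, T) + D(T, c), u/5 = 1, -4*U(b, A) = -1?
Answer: 25921/3600 ≈ 7.2003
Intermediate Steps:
U(b, A) = 1/4 (U(b, A) = -1/4*(-1) = 1/4)
u = 5 (u = 5*1 = 5)
Z(c, T) = 11/4 - 1/c (Z(c, T) = 3 - (1/4 + 1/c) = 3 + (-1/4 - 1/c) = 11/4 - 1/c)
Z(15, E(u))**2 = (11/4 - 1/15)**2 = (161/60)**2 = 25921/3600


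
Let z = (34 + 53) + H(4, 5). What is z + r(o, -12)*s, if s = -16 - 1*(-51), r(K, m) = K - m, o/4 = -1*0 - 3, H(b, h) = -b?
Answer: 83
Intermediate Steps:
o = -12 (o = 4*(-1*0 - 3) = 4*(0 - 3) = 4*(-3) = -12)
s = 35 (s = -16 + 51 = 35)
z = 83 (z = (34 + 53) - 1*4 = 87 - 4 = 83)
z + r(o, -12)*s = 83 + (-12 - 1*(-12))*35 = 83 + (-12 + 12)*35 = 83 + 0*35 = 83 + 0 = 83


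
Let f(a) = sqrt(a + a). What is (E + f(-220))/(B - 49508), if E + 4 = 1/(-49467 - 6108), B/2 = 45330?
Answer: -222301/2287022400 + I*sqrt(110)/20576 ≈ -9.7201e-5 + 0.00050972*I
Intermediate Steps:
B = 90660 (B = 2*45330 = 90660)
f(a) = sqrt(2)*sqrt(a) (f(a) = sqrt(2*a) = sqrt(2)*sqrt(a))
E = -222301/55575 (E = -4 + 1/(-49467 - 6108) = -4 + 1/(-55575) = -4 - 1/55575 = -222301/55575 ≈ -4.0000)
(E + f(-220))/(B - 49508) = (-222301/55575 + sqrt(2)*sqrt(-220))/(90660 - 49508) = (-222301/55575 + sqrt(2)*(2*I*sqrt(55)))/41152 = (-222301/55575 + 2*I*sqrt(110))*(1/41152) = -222301/2287022400 + I*sqrt(110)/20576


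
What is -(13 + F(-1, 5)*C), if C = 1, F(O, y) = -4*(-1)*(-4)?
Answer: 3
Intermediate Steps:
F(O, y) = -16 (F(O, y) = 4*(-4) = -16)
-(13 + F(-1, 5)*C) = -(13 - 16*1) = -(13 - 16) = -1*(-3) = 3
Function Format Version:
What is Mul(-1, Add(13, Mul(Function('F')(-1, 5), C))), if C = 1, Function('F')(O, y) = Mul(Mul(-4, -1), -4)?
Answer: 3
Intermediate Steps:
Function('F')(O, y) = -16 (Function('F')(O, y) = Mul(4, -4) = -16)
Mul(-1, Add(13, Mul(Function('F')(-1, 5), C))) = Mul(-1, Add(13, Mul(-16, 1))) = Mul(-1, Add(13, -16)) = Mul(-1, -3) = 3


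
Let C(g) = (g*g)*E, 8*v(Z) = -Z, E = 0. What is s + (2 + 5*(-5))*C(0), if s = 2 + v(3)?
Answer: 13/8 ≈ 1.6250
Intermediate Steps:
v(Z) = -Z/8 (v(Z) = (-Z)/8 = -Z/8)
C(g) = 0 (C(g) = (g*g)*0 = g²*0 = 0)
s = 13/8 (s = 2 - ⅛*3 = 2 - 3/8 = 13/8 ≈ 1.6250)
s + (2 + 5*(-5))*C(0) = 13/8 + (2 + 5*(-5))*0 = 13/8 + (2 - 25)*0 = 13/8 - 23*0 = 13/8 + 0 = 13/8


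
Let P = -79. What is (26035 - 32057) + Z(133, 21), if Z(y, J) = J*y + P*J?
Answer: -4888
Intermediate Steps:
Z(y, J) = -79*J + J*y (Z(y, J) = J*y - 79*J = -79*J + J*y)
(26035 - 32057) + Z(133, 21) = (26035 - 32057) + 21*(-79 + 133) = -6022 + 21*54 = -6022 + 1134 = -4888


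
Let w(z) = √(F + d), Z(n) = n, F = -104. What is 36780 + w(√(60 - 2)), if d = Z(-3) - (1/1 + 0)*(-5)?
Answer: 36780 + I*√102 ≈ 36780.0 + 10.1*I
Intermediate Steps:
d = 2 (d = -3 - (1/1 + 0)*(-5) = -3 - (1 + 0)*(-5) = -3 - (-5) = -3 - 1*(-5) = -3 + 5 = 2)
w(z) = I*√102 (w(z) = √(-104 + 2) = √(-102) = I*√102)
36780 + w(√(60 - 2)) = 36780 + I*√102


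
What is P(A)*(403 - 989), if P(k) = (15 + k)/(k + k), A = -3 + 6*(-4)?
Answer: -1172/9 ≈ -130.22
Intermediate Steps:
A = -27 (A = -3 - 24 = -27)
P(k) = (15 + k)/(2*k) (P(k) = (15 + k)/((2*k)) = (15 + k)*(1/(2*k)) = (15 + k)/(2*k))
P(A)*(403 - 989) = ((1/2)*(15 - 27)/(-27))*(403 - 989) = ((1/2)*(-1/27)*(-12))*(-586) = (2/9)*(-586) = -1172/9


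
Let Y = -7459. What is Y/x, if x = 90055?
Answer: -7459/90055 ≈ -0.082827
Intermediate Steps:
Y/x = -7459/90055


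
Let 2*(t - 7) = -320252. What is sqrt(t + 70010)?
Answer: I*sqrt(90109) ≈ 300.18*I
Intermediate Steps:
t = -160119 (t = 7 + (1/2)*(-320252) = 7 - 160126 = -160119)
sqrt(t + 70010) = sqrt(-160119 + 70010) = sqrt(-90109) = I*sqrt(90109)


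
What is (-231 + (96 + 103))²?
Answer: 1024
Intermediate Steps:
(-231 + (96 + 103))² = (-231 + 199)² = (-32)² = 1024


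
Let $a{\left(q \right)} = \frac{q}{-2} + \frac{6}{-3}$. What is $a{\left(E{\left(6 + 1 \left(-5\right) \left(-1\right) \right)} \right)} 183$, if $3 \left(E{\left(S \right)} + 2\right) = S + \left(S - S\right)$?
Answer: $- \frac{1037}{2} \approx -518.5$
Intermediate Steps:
$E{\left(S \right)} = -2 + \frac{S}{3}$ ($E{\left(S \right)} = -2 + \frac{S + \left(S - S\right)}{3} = -2 + \frac{S + 0}{3} = -2 + \frac{S}{3}$)
$a{\left(q \right)} = -2 - \frac{q}{2}$ ($a{\left(q \right)} = q \left(- \frac{1}{2}\right) + 6 \left(- \frac{1}{3}\right) = - \frac{q}{2} - 2 = -2 - \frac{q}{2}$)
$a{\left(E{\left(6 + 1 \left(-5\right) \left(-1\right) \right)} \right)} 183 = \left(-2 - \frac{-2 + \frac{6 + 1 \left(-5\right) \left(-1\right)}{3}}{2}\right) 183 = \left(-2 - \frac{-2 + \frac{6 - -5}{3}}{2}\right) 183 = \left(-2 - \frac{-2 + \frac{6 + 5}{3}}{2}\right) 183 = \left(-2 - \frac{-2 + \frac{1}{3} \cdot 11}{2}\right) 183 = \left(-2 - \frac{-2 + \frac{11}{3}}{2}\right) 183 = \left(-2 - \frac{5}{6}\right) 183 = \left(- \frac{17}{6}\right) 183 = - \frac{1037}{2}$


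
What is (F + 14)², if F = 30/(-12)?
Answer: 529/4 ≈ 132.25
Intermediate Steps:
F = -5/2 (F = 30*(-1/12) = -5/2 ≈ -2.5000)
(F + 14)² = (-5/2 + 14)² = (23/2)² = 529/4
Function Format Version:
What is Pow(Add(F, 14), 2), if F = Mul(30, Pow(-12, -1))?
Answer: Rational(529, 4) ≈ 132.25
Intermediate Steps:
F = Rational(-5, 2) (F = Mul(30, Rational(-1, 12)) = Rational(-5, 2) ≈ -2.5000)
Pow(Add(F, 14), 2) = Pow(Add(Rational(-5, 2), 14), 2) = Pow(Rational(23, 2), 2) = Rational(529, 4)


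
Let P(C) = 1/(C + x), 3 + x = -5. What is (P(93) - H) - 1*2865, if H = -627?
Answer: -190229/85 ≈ -2238.0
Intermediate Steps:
x = -8 (x = -3 - 5 = -8)
P(C) = 1/(-8 + C) (P(C) = 1/(C - 8) = 1/(-8 + C))
(P(93) - H) - 1*2865 = (1/(-8 + 93) - 1*(-627)) - 1*2865 = (1/85 + 627) - 2865 = 53296/85 - 2865 = -190229/85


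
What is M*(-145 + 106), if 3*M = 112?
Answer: -1456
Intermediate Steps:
M = 112/3 (M = (⅓)*112 = 112/3 ≈ 37.333)
M*(-145 + 106) = 112*(-145 + 106)/3 = (112/3)*(-39) = -1456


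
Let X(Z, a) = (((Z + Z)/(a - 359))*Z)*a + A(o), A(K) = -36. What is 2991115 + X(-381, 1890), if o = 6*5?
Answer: 5128050529/1531 ≈ 3.3495e+6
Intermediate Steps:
o = 30
X(Z, a) = -36 + 2*a*Z²/(-359 + a) (X(Z, a) = (((Z + Z)/(a - 359))*Z)*a - 36 = (((2*Z)/(-359 + a))*Z)*a - 36 = ((2*Z/(-359 + a))*Z)*a - 36 = (2*Z²/(-359 + a))*a - 36 = 2*a*Z²/(-359 + a) - 36 = -36 + 2*a*Z²/(-359 + a))
2991115 + X(-381, 1890) = 2991115 + 2*(6462 - 18*1890 + 1890*(-381)²)/(-359 + 1890) = 2991115 + 2*(6462 - 34020 + 1890*145161)/1531 = 2991115 + 2*(1/1531)*(6462 - 34020 + 274354290) = 2991115 + 2*(1/1531)*274326732 = 2991115 + 548653464/1531 = 5128050529/1531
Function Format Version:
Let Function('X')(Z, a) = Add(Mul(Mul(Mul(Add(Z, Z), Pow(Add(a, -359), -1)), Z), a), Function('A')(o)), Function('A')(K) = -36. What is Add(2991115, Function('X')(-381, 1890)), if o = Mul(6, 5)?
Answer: Rational(5128050529, 1531) ≈ 3.3495e+6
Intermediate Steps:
o = 30
Function('X')(Z, a) = Add(-36, Mul(2, a, Pow(Z, 2), Pow(Add(-359, a), -1))) (Function('X')(Z, a) = Add(Mul(Mul(Mul(Add(Z, Z), Pow(Add(a, -359), -1)), Z), a), -36) = Add(Mul(Mul(Mul(Mul(2, Z), Pow(Add(-359, a), -1)), Z), a), -36) = Add(Mul(Mul(Mul(2, Z, Pow(Add(-359, a), -1)), Z), a), -36) = Add(Mul(Mul(2, Pow(Z, 2), Pow(Add(-359, a), -1)), a), -36) = Add(Mul(2, a, Pow(Z, 2), Pow(Add(-359, a), -1)), -36) = Add(-36, Mul(2, a, Pow(Z, 2), Pow(Add(-359, a), -1))))
Add(2991115, Function('X')(-381, 1890)) = Add(2991115, Mul(2, Pow(Add(-359, 1890), -1), Add(6462, Mul(-18, 1890), Mul(1890, Pow(-381, 2))))) = Add(2991115, Mul(2, Pow(1531, -1), Add(6462, -34020, Mul(1890, 145161)))) = Add(2991115, Mul(2, Rational(1, 1531), Add(6462, -34020, 274354290))) = Add(2991115, Mul(2, Rational(1, 1531), 274326732)) = Add(2991115, Rational(548653464, 1531)) = Rational(5128050529, 1531)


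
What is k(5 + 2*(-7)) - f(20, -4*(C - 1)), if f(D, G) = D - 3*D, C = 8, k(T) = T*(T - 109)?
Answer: 1102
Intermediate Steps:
k(T) = T*(-109 + T)
f(D, G) = -2*D
k(5 + 2*(-7)) - f(20, -4*(C - 1)) = (5 + 2*(-7))*(-109 + (5 + 2*(-7))) - (-2)*20 = (5 - 14)*(-109 + (5 - 14)) - 1*(-40) = -9*(-109 - 9) + 40 = -9*(-118) + 40 = 1062 + 40 = 1102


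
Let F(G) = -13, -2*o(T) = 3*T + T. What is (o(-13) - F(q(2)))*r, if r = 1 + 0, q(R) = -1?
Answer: 39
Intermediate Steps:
o(T) = -2*T (o(T) = -(3*T + T)/2 = -2*T)
r = 1
(o(-13) - F(q(2)))*r = (-2*(-13) - 1*(-13))*1 = (26 + 13)*1 = 39*1 = 39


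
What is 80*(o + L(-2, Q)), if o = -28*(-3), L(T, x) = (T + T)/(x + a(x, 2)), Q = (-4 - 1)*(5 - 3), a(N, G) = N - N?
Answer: 6752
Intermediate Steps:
a(N, G) = 0
Q = -10 (Q = -5*2 = -10)
L(T, x) = 2*T/x (L(T, x) = (T + T)/(x + 0) = (2*T)/x = 2*T/x)
o = 84
80*(o + L(-2, Q)) = 80*(84 + 2*(-2)/(-10)) = 80*(84 + 2*(-2)*(-⅒)) = 80*(84 + ⅖) = 80*(422/5) = 6752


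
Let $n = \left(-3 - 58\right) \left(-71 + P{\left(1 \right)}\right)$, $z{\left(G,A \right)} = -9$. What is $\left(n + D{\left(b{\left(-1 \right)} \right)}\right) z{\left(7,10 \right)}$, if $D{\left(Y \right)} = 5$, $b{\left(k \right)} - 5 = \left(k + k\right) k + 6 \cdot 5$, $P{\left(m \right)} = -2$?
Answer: $-40122$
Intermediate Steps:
$b{\left(k \right)} = 35 + 2 k^{2}$ ($b{\left(k \right)} = 5 + \left(\left(k + k\right) k + 6 \cdot 5\right) = 5 + \left(2 k k + 30\right) = 5 + \left(2 k^{2} + 30\right) = 5 + \left(30 + 2 k^{2}\right) = 35 + 2 k^{2}$)
$n = 4453$ ($n = \left(-3 - 58\right) \left(-71 - 2\right) = \left(-61\right) \left(-73\right) = 4453$)
$\left(n + D{\left(b{\left(-1 \right)} \right)}\right) z{\left(7,10 \right)} = \left(4453 + 5\right) \left(-9\right) = 4458 \left(-9\right) = -40122$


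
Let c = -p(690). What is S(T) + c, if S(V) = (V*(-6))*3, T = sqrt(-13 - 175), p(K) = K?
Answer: -690 - 36*I*sqrt(47) ≈ -690.0 - 246.8*I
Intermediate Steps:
T = 2*I*sqrt(47) (T = sqrt(-188) = 2*I*sqrt(47) ≈ 13.711*I)
S(V) = -18*V (S(V) = -6*V*3 = -18*V)
c = -690 (c = -1*690 = -690)
S(T) + c = -36*I*sqrt(47) - 690 = -690 - 36*I*sqrt(47)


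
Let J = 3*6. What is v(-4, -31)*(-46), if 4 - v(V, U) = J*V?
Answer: -3496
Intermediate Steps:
J = 18
v(V, U) = 4 - 18*V
v(-4, -31)*(-46) = (4 - 18*(-4))*(-46) = (4 + 72)*(-46) = 76*(-46) = -3496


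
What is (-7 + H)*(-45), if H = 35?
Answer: -1260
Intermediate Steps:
(-7 + H)*(-45) = (-7 + 35)*(-45) = 28*(-45) = -1260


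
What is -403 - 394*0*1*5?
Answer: -403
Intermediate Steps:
-403 - 394*0*1*5 = -403 - 0*5 = -403 - 394*0 = -403 + 0 = -403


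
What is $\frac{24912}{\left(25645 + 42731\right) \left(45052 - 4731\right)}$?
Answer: $\frac{1038}{114874529} \approx 9.0359 \cdot 10^{-6}$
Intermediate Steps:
$\frac{24912}{\left(25645 + 42731\right) \left(45052 - 4731\right)} = \frac{24912}{68376 \cdot 40321} = \frac{24912}{2756988696} = 24912 \cdot \frac{1}{2756988696} = \frac{1038}{114874529}$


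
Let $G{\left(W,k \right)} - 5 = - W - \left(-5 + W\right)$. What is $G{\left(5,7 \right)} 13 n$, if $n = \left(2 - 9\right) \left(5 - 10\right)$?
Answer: $0$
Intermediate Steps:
$n = 35$ ($n = \left(-7\right) \left(-5\right) = 35$)
$G{\left(W,k \right)} = 10 - 2 W$ ($G{\left(W,k \right)} = 5 - \left(-5 + 2 W\right) = 10 - 2 W$)
$G{\left(5,7 \right)} 13 n = \left(10 - 10\right) 13 \cdot 35 = 0 \cdot 13 \cdot 35 = 0 \cdot 35 = 0$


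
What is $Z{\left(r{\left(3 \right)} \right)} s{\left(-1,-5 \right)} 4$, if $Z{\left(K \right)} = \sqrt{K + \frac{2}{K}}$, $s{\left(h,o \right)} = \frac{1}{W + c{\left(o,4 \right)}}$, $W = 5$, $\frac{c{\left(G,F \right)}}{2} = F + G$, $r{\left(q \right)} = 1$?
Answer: $\frac{4 \sqrt{3}}{3} \approx 2.3094$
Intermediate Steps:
$c{\left(G,F \right)} = 2 F + 2 G$ ($c{\left(G,F \right)} = 2 \left(F + G\right) = 2 F + 2 G$)
$s{\left(h,o \right)} = \frac{1}{13 + 2 o}$ ($s{\left(h,o \right)} = \frac{1}{5 + \left(2 \cdot 4 + 2 o\right)} = \frac{1}{5 + \left(8 + 2 o\right)} = \frac{1}{13 + 2 o}$)
$Z{\left(r{\left(3 \right)} \right)} s{\left(-1,-5 \right)} 4 = \frac{\sqrt{1 + \frac{2}{1}}}{13 + 2 \left(-5\right)} 4 = \frac{\sqrt{1 + 2 \cdot 1}}{13 - 10} \cdot 4 = \frac{\sqrt{1 + 2}}{3} \cdot 4 = \sqrt{3} \cdot \frac{1}{3} \cdot 4 = \frac{\sqrt{3}}{3} \cdot 4 = \frac{4 \sqrt{3}}{3}$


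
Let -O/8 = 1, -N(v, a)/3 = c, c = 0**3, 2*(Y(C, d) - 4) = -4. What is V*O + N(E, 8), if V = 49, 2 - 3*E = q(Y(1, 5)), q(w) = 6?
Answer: -392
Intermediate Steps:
Y(C, d) = 2 (Y(C, d) = 4 + (1/2)*(-4) = 4 - 2 = 2)
c = 0
E = -4/3 (E = 2/3 - 1/3*6 = 2/3 - 2 = -4/3 ≈ -1.3333)
N(v, a) = 0 (N(v, a) = -3*0 = 0)
O = -8 (O = -8*1 = -8)
V*O + N(E, 8) = 49*(-8) + 0 = -392 + 0 = -392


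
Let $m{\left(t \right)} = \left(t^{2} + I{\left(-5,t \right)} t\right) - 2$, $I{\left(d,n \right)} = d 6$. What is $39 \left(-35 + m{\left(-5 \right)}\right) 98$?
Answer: $527436$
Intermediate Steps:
$I{\left(d,n \right)} = 6 d$
$m{\left(t \right)} = -2 + t^{2} - 30 t$ ($m{\left(t \right)} = \left(t^{2} + 6 \left(-5\right) t\right) - 2 = \left(t^{2} - 30 t\right) - 2 = -2 + t^{2} - 30 t$)
$39 \left(-35 + m{\left(-5 \right)}\right) 98 = 39 \left(-35 - \left(-148 - 25\right)\right) 98 = 39 \left(-35 + \left(-2 + 25 + 150\right)\right) 98 = 39 \left(-35 + 173\right) 98 = 39 \cdot 138 \cdot 98 = 5382 \cdot 98 = 527436$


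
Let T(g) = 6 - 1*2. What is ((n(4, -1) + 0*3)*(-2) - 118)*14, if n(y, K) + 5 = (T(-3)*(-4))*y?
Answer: 280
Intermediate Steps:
T(g) = 4 (T(g) = 6 - 2 = 4)
n(y, K) = -5 - 16*y (n(y, K) = -5 + (4*(-4))*y = -5 - 16*y)
((n(4, -1) + 0*3)*(-2) - 118)*14 = (((-5 - 16*4) + 0*3)*(-2) - 118)*14 = (((-5 - 64) + 0)*(-2) - 118)*14 = ((-69 + 0)*(-2) - 118)*14 = (-69*(-2) - 118)*14 = (138 - 118)*14 = 20*14 = 280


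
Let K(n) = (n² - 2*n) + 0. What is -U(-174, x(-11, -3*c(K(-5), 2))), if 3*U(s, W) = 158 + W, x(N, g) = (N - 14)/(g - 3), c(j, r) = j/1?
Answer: -17089/324 ≈ -52.744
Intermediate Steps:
K(n) = n² - 2*n
c(j, r) = j (c(j, r) = j*1 = j)
x(N, g) = (-14 + N)/(-3 + g)
U(s, W) = 158/3 + W/3 (U(s, W) = (158 + W)/3 = 158/3 + W/3)
-U(-174, x(-11, -3*c(K(-5), 2))) = -(158/3 + ((-14 - 11)/(-3 - (-15)*(-2 - 5)))/3) = -(158/3 + (-25/(-3 - (-15)*(-7)))/3) = -(158/3 + (-25/(-3 - 3*35))/3) = -(158/3 + (-25/(-3 - 105))/3) = -(158/3 + (-25/(-108))/3) = -(158/3 + (-1/108*(-25))/3) = -(158/3 + (⅓)*(25/108)) = -(158/3 + 25/324) = -1*17089/324 = -17089/324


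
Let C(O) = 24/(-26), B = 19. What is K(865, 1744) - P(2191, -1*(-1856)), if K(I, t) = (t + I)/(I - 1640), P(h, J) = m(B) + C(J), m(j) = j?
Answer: -216042/10075 ≈ -21.443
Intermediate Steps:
C(O) = -12/13 (C(O) = 24*(-1/26) = -12/13)
P(h, J) = 235/13 (P(h, J) = 19 - 12/13 = 235/13)
K(I, t) = (I + t)/(-1640 + I)
K(865, 1744) - P(2191, -1*(-1856)) = (865 + 1744)/(-1640 + 865) - 1*235/13 = 2609/(-775) - 235/13 = -1/775*2609 - 235/13 = -2609/775 - 235/13 = -216042/10075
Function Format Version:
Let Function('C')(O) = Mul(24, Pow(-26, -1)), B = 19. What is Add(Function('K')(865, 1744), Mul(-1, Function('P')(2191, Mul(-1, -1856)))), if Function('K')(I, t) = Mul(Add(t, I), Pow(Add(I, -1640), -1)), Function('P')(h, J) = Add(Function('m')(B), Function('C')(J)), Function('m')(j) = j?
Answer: Rational(-216042, 10075) ≈ -21.443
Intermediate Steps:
Function('C')(O) = Rational(-12, 13) (Function('C')(O) = Mul(24, Rational(-1, 26)) = Rational(-12, 13))
Function('P')(h, J) = Rational(235, 13) (Function('P')(h, J) = Add(19, Rational(-12, 13)) = Rational(235, 13))
Function('K')(I, t) = Mul(Pow(Add(-1640, I), -1), Add(I, t)) (Function('K')(I, t) = Mul(Add(I, t), Pow(Add(-1640, I), -1)) = Mul(Pow(Add(-1640, I), -1), Add(I, t)))
Add(Function('K')(865, 1744), Mul(-1, Function('P')(2191, Mul(-1, -1856)))) = Add(Mul(Pow(Add(-1640, 865), -1), Add(865, 1744)), Mul(-1, Rational(235, 13))) = Add(Mul(Pow(-775, -1), 2609), Rational(-235, 13)) = Add(Mul(Rational(-1, 775), 2609), Rational(-235, 13)) = Add(Rational(-2609, 775), Rational(-235, 13)) = Rational(-216042, 10075)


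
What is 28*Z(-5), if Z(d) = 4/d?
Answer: -112/5 ≈ -22.400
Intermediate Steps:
28*Z(-5) = 28*(4/(-5)) = 28*(4*(-1/5)) = 28*(-4/5) = -112/5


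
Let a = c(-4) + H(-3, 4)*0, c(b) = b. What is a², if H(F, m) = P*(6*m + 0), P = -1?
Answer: 16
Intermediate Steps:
H(F, m) = -6*m (H(F, m) = -(6*m + 0) = -6*m)
a = -4 (a = -4 - 6*4*0 = -4 - 24*0 = -4 + 0 = -4)
a² = (-4)² = 16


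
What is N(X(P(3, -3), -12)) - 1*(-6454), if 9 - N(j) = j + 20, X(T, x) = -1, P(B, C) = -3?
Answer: 6444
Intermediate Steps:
N(j) = -11 - j (N(j) = 9 - (j + 20) = 9 - (20 + j) = 9 + (-20 - j) = -11 - j)
N(X(P(3, -3), -12)) - 1*(-6454) = (-11 - 1*(-1)) - 1*(-6454) = (-11 + 1) + 6454 = -10 + 6454 = 6444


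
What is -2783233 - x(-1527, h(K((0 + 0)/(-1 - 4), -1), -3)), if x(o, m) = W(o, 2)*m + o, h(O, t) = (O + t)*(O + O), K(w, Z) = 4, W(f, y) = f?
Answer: -2769490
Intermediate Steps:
h(O, t) = 2*O*(O + t) (h(O, t) = (O + t)*(2*O) = 2*O*(O + t))
x(o, m) = o + m*o (x(o, m) = o*m + o = m*o + o = o + m*o)
-2783233 - x(-1527, h(K((0 + 0)/(-1 - 4), -1), -3)) = -2783233 - (-1527)*(1 + 2*4*(4 - 3)) = -2783233 - (-1527)*(1 + 2*4*1) = -2783233 - (-1527)*(1 + 8) = -2783233 - (-1527)*9 = -2783233 - 1*(-13743) = -2783233 + 13743 = -2769490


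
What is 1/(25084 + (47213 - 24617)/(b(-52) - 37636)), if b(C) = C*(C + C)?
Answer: 1151/28870877 ≈ 3.9867e-5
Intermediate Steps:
b(C) = 2*C² (b(C) = C*(2*C) = 2*C²)
1/(25084 + (47213 - 24617)/(b(-52) - 37636)) = 1/(25084 + (47213 - 24617)/(2*(-52)² - 37636)) = 1/(25084 + 22596/(2*2704 - 37636)) = 1/(25084 + 22596/(5408 - 37636)) = 1/(25084 + 22596/(-32228)) = 1/(25084 + 22596*(-1/32228)) = 1/(25084 - 807/1151) = 1/(28870877/1151) = 1151/28870877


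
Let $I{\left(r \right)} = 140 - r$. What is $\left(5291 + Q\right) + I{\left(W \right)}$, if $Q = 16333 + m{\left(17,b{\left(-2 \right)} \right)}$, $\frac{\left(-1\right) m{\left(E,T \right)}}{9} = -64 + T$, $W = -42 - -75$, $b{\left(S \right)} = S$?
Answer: $22325$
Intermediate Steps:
$W = 33$ ($W = -42 + 75 = 33$)
$m{\left(E,T \right)} = 576 - 9 T$ ($m{\left(E,T \right)} = - 9 \left(-64 + T\right) = 576 - 9 T$)
$Q = 16927$ ($Q = 16333 + \left(576 - -18\right) = 16333 + \left(576 + 18\right) = 16333 + 594 = 16927$)
$\left(5291 + Q\right) + I{\left(W \right)} = \left(5291 + 16927\right) + \left(140 - 33\right) = 22218 + \left(140 - 33\right) = 22218 + 107 = 22325$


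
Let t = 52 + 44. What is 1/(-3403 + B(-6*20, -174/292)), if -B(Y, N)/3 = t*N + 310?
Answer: -73/303781 ≈ -0.00024030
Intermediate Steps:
t = 96
B(Y, N) = -930 - 288*N (B(Y, N) = -3*(96*N + 310) = -3*(310 + 96*N) = -930 - 288*N)
1/(-3403 + B(-6*20, -174/292)) = 1/(-3403 + (-930 - (-50112)/292)) = 1/(-3403 + (-930 - 288*(-87/146))) = 1/(-3403 + (-930 + 12528/73)) = 1/(-3403 - 55362/73) = 1/(-303781/73) = -73/303781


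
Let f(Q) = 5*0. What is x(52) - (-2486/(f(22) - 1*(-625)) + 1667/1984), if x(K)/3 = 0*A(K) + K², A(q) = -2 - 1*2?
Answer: 10062770349/1240000 ≈ 8115.1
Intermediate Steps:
A(q) = -4 (A(q) = -2 - 2 = -4)
f(Q) = 0
x(K) = 3*K² (x(K) = 3*(0*(-4) + K²) = 3*(0 + K²) = 3*K²)
x(52) - (-2486/(f(22) - 1*(-625)) + 1667/1984) = 3*52² - (-2486/(0 - 1*(-625)) + 1667/1984) = 3*2704 - (-2486/(0 + 625) + 1667*(1/1984)) = 8112 - (-2486/625 + 1667/1984) = 8112 - 1*(-3890349/1240000) = 8112 + 3890349/1240000 = 10062770349/1240000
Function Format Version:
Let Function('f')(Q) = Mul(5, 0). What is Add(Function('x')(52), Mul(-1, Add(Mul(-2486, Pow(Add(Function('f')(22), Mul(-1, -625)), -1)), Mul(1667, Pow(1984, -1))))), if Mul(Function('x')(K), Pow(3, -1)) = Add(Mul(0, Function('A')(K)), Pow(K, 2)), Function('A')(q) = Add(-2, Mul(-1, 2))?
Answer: Rational(10062770349, 1240000) ≈ 8115.1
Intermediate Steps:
Function('A')(q) = -4 (Function('A')(q) = Add(-2, -2) = -4)
Function('f')(Q) = 0
Function('x')(K) = Mul(3, Pow(K, 2)) (Function('x')(K) = Mul(3, Add(Mul(0, -4), Pow(K, 2))) = Mul(3, Add(0, Pow(K, 2))) = Mul(3, Pow(K, 2)))
Add(Function('x')(52), Mul(-1, Add(Mul(-2486, Pow(Add(Function('f')(22), Mul(-1, -625)), -1)), Mul(1667, Pow(1984, -1))))) = Add(Mul(3, Pow(52, 2)), Mul(-1, Add(Mul(-2486, Pow(Add(0, Mul(-1, -625)), -1)), Mul(1667, Pow(1984, -1))))) = Add(Mul(3, 2704), Mul(-1, Add(Mul(-2486, Pow(Add(0, 625), -1)), Mul(1667, Rational(1, 1984))))) = Add(8112, Mul(-1, Add(Mul(-2486, Pow(625, -1)), Rational(1667, 1984)))) = Add(8112, Mul(-1, Add(Mul(-2486, Rational(1, 625)), Rational(1667, 1984)))) = Add(8112, Mul(-1, Add(Rational(-2486, 625), Rational(1667, 1984)))) = Add(8112, Mul(-1, Rational(-3890349, 1240000))) = Add(8112, Rational(3890349, 1240000)) = Rational(10062770349, 1240000)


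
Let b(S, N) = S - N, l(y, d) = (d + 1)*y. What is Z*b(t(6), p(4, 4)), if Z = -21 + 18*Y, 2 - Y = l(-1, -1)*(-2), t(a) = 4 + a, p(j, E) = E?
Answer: 90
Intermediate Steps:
l(y, d) = y*(1 + d) (l(y, d) = (1 + d)*y = y*(1 + d))
Y = 2 (Y = 2 - (-(1 - 1))*(-2) = 2 - (-1*0)*(-2) = 2 - 0*(-2) = 2 - 1*0 = 2 + 0 = 2)
Z = 15 (Z = -21 + 18*2 = -21 + 36 = 15)
Z*b(t(6), p(4, 4)) = 15*((4 + 6) - 1*4) = 15*(10 - 4) = 15*6 = 90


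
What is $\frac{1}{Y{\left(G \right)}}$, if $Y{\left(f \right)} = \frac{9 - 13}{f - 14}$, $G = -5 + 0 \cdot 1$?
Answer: $\frac{19}{4} \approx 4.75$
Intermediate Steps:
$G = -5$ ($G = -5 + 0 = -5$)
$Y{\left(f \right)} = - \frac{4}{-14 + f}$
$\frac{1}{Y{\left(G \right)}} = \frac{1}{\left(-4\right) \frac{1}{-14 - 5}} = \frac{1}{\left(-4\right) \frac{1}{-19}} = \frac{1}{\left(-4\right) \left(- \frac{1}{19}\right)} = \frac{1}{\frac{4}{19}} = \frac{19}{4}$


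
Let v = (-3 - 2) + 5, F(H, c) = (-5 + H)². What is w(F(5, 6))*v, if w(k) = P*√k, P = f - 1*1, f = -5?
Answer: 0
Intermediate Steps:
P = -6 (P = -5 - 1*1 = -5 - 1 = -6)
w(k) = -6*√k
v = 0 (v = -5 + 5 = 0)
w(F(5, 6))*v = -6*√((-5 + 5)²)*0 = -6*√(0²)*0 = -6*√0*0 = -6*0*0 = 0*0 = 0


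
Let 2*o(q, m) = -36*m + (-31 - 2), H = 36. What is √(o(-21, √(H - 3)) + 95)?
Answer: √(314 - 72*√33)/2 ≈ 4.9902*I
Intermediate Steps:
o(q, m) = -33/2 - 18*m (o(q, m) = (-36*m + (-31 - 2))/2 = (-36*m - 33)/2 = (-33 - 36*m)/2 = -33/2 - 18*m)
√(o(-21, √(H - 3)) + 95) = √((-33/2 - 18*√(36 - 3)) + 95) = √((-33/2 - 18*√33) + 95) = √(157/2 - 18*√33)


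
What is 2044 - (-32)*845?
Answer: 29084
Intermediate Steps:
2044 - (-32)*845 = 2044 - 1*(-27040) = 2044 + 27040 = 29084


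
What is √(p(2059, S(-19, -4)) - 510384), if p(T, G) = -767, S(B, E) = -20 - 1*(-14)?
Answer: I*√511151 ≈ 714.95*I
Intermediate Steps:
S(B, E) = -6 (S(B, E) = -20 + 14 = -6)
√(p(2059, S(-19, -4)) - 510384) = √(-767 - 510384) = √(-511151) = I*√511151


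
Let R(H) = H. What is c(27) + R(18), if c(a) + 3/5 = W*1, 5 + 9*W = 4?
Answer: 778/45 ≈ 17.289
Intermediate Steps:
W = -⅑ (W = -5/9 + (⅑)*4 = -5/9 + 4/9 = -⅑ ≈ -0.11111)
c(a) = -32/45 (c(a) = -⅗ - ⅑*1 = -⅗ - ⅑ = -32/45)
c(27) + R(18) = -32/45 + 18 = 778/45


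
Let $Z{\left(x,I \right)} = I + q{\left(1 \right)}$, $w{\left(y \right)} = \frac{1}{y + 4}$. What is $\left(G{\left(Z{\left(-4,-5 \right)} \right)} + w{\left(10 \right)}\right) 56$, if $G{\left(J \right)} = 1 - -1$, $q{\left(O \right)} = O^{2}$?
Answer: $116$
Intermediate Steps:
$w{\left(y \right)} = \frac{1}{4 + y}$
$Z{\left(x,I \right)} = 1 + I$ ($Z{\left(x,I \right)} = I + 1^{2} = I + 1 = 1 + I$)
$G{\left(J \right)} = 2$ ($G{\left(J \right)} = 1 + 1 = 2$)
$\left(G{\left(Z{\left(-4,-5 \right)} \right)} + w{\left(10 \right)}\right) 56 = \left(2 + \frac{1}{4 + 10}\right) 56 = \left(2 + \frac{1}{14}\right) 56 = \frac{29}{14} \cdot 56 = 116$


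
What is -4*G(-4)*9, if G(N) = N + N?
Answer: 288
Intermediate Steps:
G(N) = 2*N
-4*G(-4)*9 = -8*(-4)*9 = -4*(-8)*9 = 32*9 = 288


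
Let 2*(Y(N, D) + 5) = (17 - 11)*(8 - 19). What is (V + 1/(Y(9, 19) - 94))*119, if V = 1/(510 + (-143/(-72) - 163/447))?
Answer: -484636901/724505100 ≈ -0.66892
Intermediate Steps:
Y(N, D) = -38 (Y(N, D) = -5 + ((17 - 11)*(8 - 19))/2 = -5 + (6*(-11))/2 = -5 + (1/2)*(-66) = -5 - 33 = -38)
V = 10728/5488675 (V = 1/(510 + (-143*(-1/72) - 163*1/447)) = 1/(510 + (143/72 - 163/447)) = 1/(510 + 17395/10728) = 1/(5488675/10728) = 10728/5488675 ≈ 0.0019546)
(V + 1/(Y(9, 19) - 94))*119 = (10728/5488675 + 1/(-38 - 94))*119 = (10728/5488675 + 1/(-132))*119 = (10728/5488675 - 1/132)*119 = -4072579/724505100*119 = -484636901/724505100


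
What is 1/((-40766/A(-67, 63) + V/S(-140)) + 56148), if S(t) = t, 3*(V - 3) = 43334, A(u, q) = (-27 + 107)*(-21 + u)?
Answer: 1344/75331997 ≈ 1.7841e-5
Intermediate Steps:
A(u, q) = -1680 + 80*u (A(u, q) = 80*(-21 + u) = -1680 + 80*u)
V = 43343/3 (V = 3 + (⅓)*43334 = 3 + 43334/3 = 43343/3 ≈ 14448.)
1/((-40766/A(-67, 63) + V/S(-140)) + 56148) = 1/((-40766/(-1680 + 80*(-67)) + (43343/3)/(-140)) + 56148) = 1/((-40766/(-1680 - 5360) + (43343/3)*(-1/140)) + 56148) = 1/((-40766/(-7040) - 43343/420) + 56148) = 1/((-40766*(-1/7040) - 43343/420) + 56148) = 1/((1853/320 - 43343/420) + 56148) = 1/(-130915/1344 + 56148) = 1/(75331997/1344) = 1344/75331997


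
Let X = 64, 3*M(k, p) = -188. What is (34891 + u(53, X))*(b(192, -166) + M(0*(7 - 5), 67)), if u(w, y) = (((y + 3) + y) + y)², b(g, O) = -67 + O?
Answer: -64676492/3 ≈ -2.1559e+7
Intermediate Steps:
M(k, p) = -188/3 (M(k, p) = (⅓)*(-188) = -188/3)
u(w, y) = (3 + 3*y)² (u(w, y) = (((3 + y) + y) + y)² = ((3 + 2*y) + y)² = (3 + 3*y)²)
(34891 + u(53, X))*(b(192, -166) + M(0*(7 - 5), 67)) = (34891 + 9*(1 + 64)²)*((-67 - 166) - 188/3) = (34891 + 9*65²)*(-233 - 188/3) = (34891 + 9*4225)*(-887/3) = (34891 + 38025)*(-887/3) = 72916*(-887/3) = -64676492/3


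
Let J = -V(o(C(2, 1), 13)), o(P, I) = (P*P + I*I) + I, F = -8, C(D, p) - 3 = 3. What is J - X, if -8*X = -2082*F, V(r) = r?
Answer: 1864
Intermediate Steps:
C(D, p) = 6 (C(D, p) = 3 + 3 = 6)
o(P, I) = I + I² + P² (o(P, I) = (P² + I²) + I = (I² + P²) + I = I + I² + P²)
J = -218 (J = -(13 + 13² + 6²) = -(13 + 169 + 36) = -1*218 = -218)
X = -2082 (X = -(-1041)*(-8)/4 = -⅛*16656 = -2082)
J - X = -218 - 1*(-2082) = -218 + 2082 = 1864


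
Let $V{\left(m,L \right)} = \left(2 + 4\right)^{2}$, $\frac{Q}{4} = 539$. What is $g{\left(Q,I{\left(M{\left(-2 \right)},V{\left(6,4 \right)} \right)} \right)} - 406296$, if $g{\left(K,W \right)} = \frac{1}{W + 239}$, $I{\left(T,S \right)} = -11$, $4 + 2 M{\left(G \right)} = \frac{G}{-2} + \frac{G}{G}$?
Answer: $- \frac{92635487}{228} \approx -4.063 \cdot 10^{5}$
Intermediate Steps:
$M{\left(G \right)} = - \frac{3}{2} - \frac{G}{4}$ ($M{\left(G \right)} = -2 + \frac{\frac{G}{-2} + \frac{G}{G}}{2} = -2 + \frac{G \left(- \frac{1}{2}\right) + 1}{2} = -2 + \frac{- \frac{G}{2} + 1}{2} = -2 + \frac{1 - \frac{G}{2}}{2} = -2 - \left(- \frac{1}{2} + \frac{G}{4}\right) = - \frac{3}{2} - \frac{G}{4}$)
$Q = 2156$ ($Q = 4 \cdot 539 = 2156$)
$V{\left(m,L \right)} = 36$ ($V{\left(m,L \right)} = 6^{2} = 36$)
$g{\left(K,W \right)} = \frac{1}{239 + W}$
$g{\left(Q,I{\left(M{\left(-2 \right)},V{\left(6,4 \right)} \right)} \right)} - 406296 = \frac{1}{239 - 11} - 406296 = \frac{1}{228} - 406296 = - \frac{92635487}{228}$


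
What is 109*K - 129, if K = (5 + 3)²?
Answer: 6847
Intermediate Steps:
K = 64 (K = 8² = 64)
109*K - 129 = 109*64 - 129 = 6976 - 129 = 6847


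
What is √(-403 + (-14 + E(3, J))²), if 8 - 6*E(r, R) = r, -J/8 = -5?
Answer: I*√8267/6 ≈ 15.154*I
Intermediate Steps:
J = 40 (J = -8*(-5) = 40)
E(r, R) = 4/3 - r/6
√(-403 + (-14 + E(3, J))²) = √(-403 + (-14 + (4/3 - ⅙*3))²) = √(-403 + (-14 + (4/3 - ½))²) = √(-403 + (-14 + ⅚)²) = √(-403 + (-79/6)²) = √(-403 + 6241/36) = √(-8267/36) = I*√8267/6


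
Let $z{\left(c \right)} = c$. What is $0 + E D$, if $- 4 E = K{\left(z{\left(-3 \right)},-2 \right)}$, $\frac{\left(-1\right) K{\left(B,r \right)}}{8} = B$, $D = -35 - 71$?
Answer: $636$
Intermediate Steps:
$D = -106$
$K{\left(B,r \right)} = - 8 B$
$E = -6$ ($E = - \frac{\left(-8\right) \left(-3\right)}{4} = \left(- \frac{1}{4}\right) 24 = -6$)
$0 + E D = 0 - -636 = 0 + 636 = 636$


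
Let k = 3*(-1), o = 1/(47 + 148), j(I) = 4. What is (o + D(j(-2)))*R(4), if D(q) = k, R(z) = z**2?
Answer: -9344/195 ≈ -47.918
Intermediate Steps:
o = 1/195 ≈ 0.0051282
k = -3
D(q) = -3
(o + D(j(-2)))*R(4) = (1/195 - 3)*4**2 = -584/195*16 = -9344/195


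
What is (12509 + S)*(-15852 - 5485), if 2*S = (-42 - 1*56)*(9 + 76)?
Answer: -178035928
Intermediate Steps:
S = -4165 (S = ((-42 - 1*56)*(9 + 76))/2 = ((-42 - 56)*85)/2 = (-98*85)/2 = (½)*(-8330) = -4165)
(12509 + S)*(-15852 - 5485) = (12509 - 4165)*(-15852 - 5485) = 8344*(-21337) = -178035928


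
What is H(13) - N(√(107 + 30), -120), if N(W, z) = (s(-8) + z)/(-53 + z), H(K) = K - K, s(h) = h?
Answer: -128/173 ≈ -0.73988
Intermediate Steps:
H(K) = 0
N(W, z) = (-8 + z)/(-53 + z)
H(13) - N(√(107 + 30), -120) = 0 - (-8 - 120)/(-53 - 120) = 0 - (-128)/(-173) = 0 - (-1)*(-128)/173 = 0 - 1*128/173 = 0 - 128/173 = -128/173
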